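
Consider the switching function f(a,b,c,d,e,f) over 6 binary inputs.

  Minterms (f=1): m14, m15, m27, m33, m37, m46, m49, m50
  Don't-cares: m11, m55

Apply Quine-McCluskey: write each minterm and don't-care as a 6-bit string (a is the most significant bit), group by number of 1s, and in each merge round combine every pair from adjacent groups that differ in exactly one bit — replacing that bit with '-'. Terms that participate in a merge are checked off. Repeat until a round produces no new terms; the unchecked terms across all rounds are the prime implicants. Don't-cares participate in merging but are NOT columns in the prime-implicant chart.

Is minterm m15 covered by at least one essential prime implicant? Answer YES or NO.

NO

[col 0] 001011*, 001110*, 001111*, 011011*, 100001*, 100101*, 101110*, 110001*, 110010, 110111
[col 1] -01110, 0-1011, 001-11, 00111-, 1-0001, 100-01
Prime implicants: -01110, 0-1011, 001-11, 00111-, 1-0001, 100-01, 110010, 110111
PI chart (minterm → PIs covering it):
  14 | -01110,00111-
  15 | 001-11,00111-
  27 | 0-1011  (sole → essential)
  33 | 1-0001,100-01
  37 | 100-01  (sole → essential)
  46 | -01110  (sole → essential)
  49 | 1-0001  (sole → essential)
  50 | 110010  (sole → essential)
Essential prime implicants: -01110, 0-1011, 1-0001, 100-01, 110010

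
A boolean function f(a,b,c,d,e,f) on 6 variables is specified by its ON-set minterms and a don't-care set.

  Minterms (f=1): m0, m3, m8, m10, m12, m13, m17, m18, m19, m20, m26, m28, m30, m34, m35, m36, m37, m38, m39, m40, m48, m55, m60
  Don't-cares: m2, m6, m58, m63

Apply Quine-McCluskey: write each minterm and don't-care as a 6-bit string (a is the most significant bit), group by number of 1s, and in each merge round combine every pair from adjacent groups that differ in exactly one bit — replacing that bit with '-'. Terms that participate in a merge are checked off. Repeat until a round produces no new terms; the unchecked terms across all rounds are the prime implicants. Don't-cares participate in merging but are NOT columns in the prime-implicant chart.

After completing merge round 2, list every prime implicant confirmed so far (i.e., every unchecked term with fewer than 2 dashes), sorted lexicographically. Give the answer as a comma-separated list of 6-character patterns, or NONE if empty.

size-2^0 implicants → 000000(✓)  000010(✓)  000011(✓)  000110(✓)  001000(✓)  001010(✓)  001100(✓)  001101(✓)  010001(✓)  010010(✓)  010011(✓)  010100(✓)  011010(✓)  011100(✓)  011110(✓)  100010(✓)  100011(✓)  100100(✓)  100101(✓)  100110(✓)  100111(✓)  101000(✓)  110000  110111(✓)  111010(✓)  111100(✓)  111111(✓)
size-2^1 implicants → -00010(✓)  -00011(✓)  -00110(✓)  -01000  -11010  -11100  0-0010(✓)  0-0011(✓)  0-1010(✓)  0-1100  00-000(✓)  00-010(✓)  000-10(✓)  0000-0(✓)  00001-(✓)  001-00  0010-0(✓)  00110-  01-010(✓)  01-100  0100-1  01001-(✓)  011-10  0111-0  1-0111  100-10(✓)  100-11(✓)  10001-(✓)  1001-0(✓)  1001-1(✓)  10010-(✓)  10011-(✓)  11-111
size-2^2 implicants → -00-10  -0001-  0--010  0-001-  00-0-0  100-1-  1001--
Unchecked terms (primes): -00-10, -0001-, -01000, -11010, -11100, 0--010, 0-001-, 0-1100, 00-0-0, 001-00, 00110-, 01-100, 0100-1, 011-10, 0111-0, 1-0111, 100-1-, 1001--, 11-111, 110000

-01000, -11010, -11100, 0-1100, 001-00, 00110-, 01-100, 0100-1, 011-10, 0111-0, 1-0111, 11-111, 110000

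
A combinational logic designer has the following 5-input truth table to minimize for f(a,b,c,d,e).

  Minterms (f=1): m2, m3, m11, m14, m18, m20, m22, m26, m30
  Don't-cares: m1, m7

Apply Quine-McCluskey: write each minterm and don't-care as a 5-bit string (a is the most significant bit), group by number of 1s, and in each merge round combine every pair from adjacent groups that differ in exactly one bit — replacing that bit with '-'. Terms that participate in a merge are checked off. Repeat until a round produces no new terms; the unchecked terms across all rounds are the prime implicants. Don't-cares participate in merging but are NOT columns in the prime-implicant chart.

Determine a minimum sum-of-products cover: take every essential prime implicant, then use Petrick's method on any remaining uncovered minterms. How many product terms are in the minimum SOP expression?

5

size-2^0 implicants → 00001(✓)  00010(✓)  00011(✓)  00111(✓)  01011(✓)  01110(✓)  10010(✓)  10100(✓)  10110(✓)  11010(✓)  11110(✓)
size-2^1 implicants → -0010  -1110  0-011  00-11  000-1  0001-  1-010(✓)  1-110(✓)  10-10(✓)  101-0  11-10(✓)
size-2^2 implicants → 1--10
Unchecked terms (primes): -0010, -1110, 0-011, 00-11, 000-1, 0001-, 1--10, 101-0
Minterm coverage:
  m2 ⊆ -0010,0001-
  m3 ⊆ 0-011,00-11,000-1,0001-
  m11 ⊆ 0-011 [E]
  m14 ⊆ -1110 [E]
  m18 ⊆ -0010,1--10
  m20 ⊆ 101-0 [E]
  m22 ⊆ 1--10,101-0
  m26 ⊆ 1--10 [E]
  m30 ⊆ -1110,1--10
E = {-1110, 0-011, 1--10, 101-0}
Petrick residual → -0010
Cover = b'c'de' + bcde' + a'c'de + ade' + ab'ce'  |cover|=5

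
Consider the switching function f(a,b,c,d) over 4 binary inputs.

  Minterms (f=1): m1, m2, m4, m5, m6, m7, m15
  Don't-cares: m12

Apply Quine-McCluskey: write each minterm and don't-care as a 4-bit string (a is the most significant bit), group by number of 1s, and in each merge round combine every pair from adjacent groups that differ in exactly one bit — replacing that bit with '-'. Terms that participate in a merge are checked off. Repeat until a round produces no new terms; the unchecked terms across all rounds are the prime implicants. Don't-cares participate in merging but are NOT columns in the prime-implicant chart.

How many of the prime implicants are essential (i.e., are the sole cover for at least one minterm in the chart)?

Round 0: 0001✓ 0010✓ 0100✓ 0101✓ 0110✓ 0111✓ 1100✓ 1111✓
Round 1: -100 -111 0-01 0-10 01-0✓ 01-1✓ 010-✓ 011-✓
Round 2: 01--
PIs = {-100, -111, 0-01, 0-10, 01--}
Coverage chart:
  m1: 0-01 ←essential
  m2: 0-10 ←essential
  m4: -100,01--
  m5: 0-01,01--
  m6: 0-10,01--
  m7: -111,01--
  m15: -111 ←essential
Essential: -111, 0-01, 0-10

3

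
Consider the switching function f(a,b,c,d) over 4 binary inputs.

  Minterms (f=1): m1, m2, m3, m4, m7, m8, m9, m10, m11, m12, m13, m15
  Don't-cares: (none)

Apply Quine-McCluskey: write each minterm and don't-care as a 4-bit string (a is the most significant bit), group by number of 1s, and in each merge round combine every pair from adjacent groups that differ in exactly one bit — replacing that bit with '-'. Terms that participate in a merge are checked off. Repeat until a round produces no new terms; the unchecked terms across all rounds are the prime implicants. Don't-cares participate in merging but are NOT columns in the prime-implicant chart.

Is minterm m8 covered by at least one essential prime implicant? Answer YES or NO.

NO

Round 0: 0001✓ 0010✓ 0011✓ 0100✓ 0111✓ 1000✓ 1001✓ 1010✓ 1011✓ 1100✓ 1101✓ 1111✓
Round 1: -001✓ -010✓ -011✓ -100 -111✓ 0-11✓ 00-1✓ 001-✓ 1-00✓ 1-01✓ 1-11✓ 10-0✓ 10-1✓ 100-✓ 101-✓ 11-1✓ 110-✓
Round 2: --11 -0-1 -01- 1--1 1-0- 10--
PIs = {--11, -0-1, -01-, -100, 1--1, 1-0-, 10--}
Coverage chart:
  m1: -0-1 ←essential
  m2: -01- ←essential
  m3: --11,-0-1,-01-
  m4: -100 ←essential
  m7: --11 ←essential
  m8: 1-0-,10--
  m9: -0-1,1--1,1-0-,10--
  m10: -01-,10--
  m11: --11,-0-1,-01-,1--1,10--
  m12: -100,1-0-
  m13: 1--1,1-0-
  m15: --11,1--1
Essential: --11, -0-1, -01-, -100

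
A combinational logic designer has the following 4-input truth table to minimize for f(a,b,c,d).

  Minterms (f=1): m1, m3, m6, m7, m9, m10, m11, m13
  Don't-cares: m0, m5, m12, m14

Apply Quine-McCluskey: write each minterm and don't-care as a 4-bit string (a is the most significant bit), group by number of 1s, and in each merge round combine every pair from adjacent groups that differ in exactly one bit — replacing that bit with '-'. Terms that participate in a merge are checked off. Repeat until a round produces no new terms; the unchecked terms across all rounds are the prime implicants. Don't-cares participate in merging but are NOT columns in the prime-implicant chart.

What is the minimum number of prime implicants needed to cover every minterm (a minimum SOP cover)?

size-2^0 implicants → 0000(✓)  0001(✓)  0011(✓)  0101(✓)  0110(✓)  0111(✓)  1001(✓)  1010(✓)  1011(✓)  1100(✓)  1101(✓)  1110(✓)
size-2^1 implicants → -001(✓)  -011(✓)  -101(✓)  -110  0-01(✓)  0-11(✓)  00-1(✓)  000-  01-1(✓)  011-  1-01(✓)  1-10  10-1(✓)  101-  11-0  110-
size-2^2 implicants → --01  -0-1  0--1
Unchecked terms (primes): --01, -0-1, -110, 0--1, 000-, 011-, 1-10, 101-, 11-0, 110-
Minterm coverage:
  m1 ⊆ --01,-0-1,0--1,000-
  m3 ⊆ -0-1,0--1
  m6 ⊆ -110,011-
  m7 ⊆ 0--1,011-
  m9 ⊆ --01,-0-1
  m10 ⊆ 1-10,101-
  m11 ⊆ -0-1,101-
  m13 ⊆ --01,110-
(no essential prime implicants)
Petrick residual → --01, -0-1, 011-, 1-10
Cover = c'd + b'd + a'bc + acd'  |cover|=4

4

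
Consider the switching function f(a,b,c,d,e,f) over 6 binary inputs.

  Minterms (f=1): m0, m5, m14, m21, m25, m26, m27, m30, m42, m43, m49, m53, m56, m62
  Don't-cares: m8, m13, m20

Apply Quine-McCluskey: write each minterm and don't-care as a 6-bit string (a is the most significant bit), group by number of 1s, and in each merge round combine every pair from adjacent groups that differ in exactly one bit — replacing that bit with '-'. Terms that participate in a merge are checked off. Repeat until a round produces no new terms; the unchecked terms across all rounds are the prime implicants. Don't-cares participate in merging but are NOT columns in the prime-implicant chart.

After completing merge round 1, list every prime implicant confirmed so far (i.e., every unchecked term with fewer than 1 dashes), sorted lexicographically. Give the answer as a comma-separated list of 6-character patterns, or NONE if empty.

111000

size-2^0 implicants → 000000(✓)  000101(✓)  001000(✓)  001101(✓)  001110(✓)  010100(✓)  010101(✓)  011001(✓)  011010(✓)  011011(✓)  011110(✓)  101010(✓)  101011(✓)  110001(✓)  110101(✓)  111000  111110(✓)
size-2^1 implicants → -10101  -11110  0-0101  0-1110  00-000  00-101  01010-  011-10  0110-1  01101-  10101-  110-01
Unchecked terms (primes): -10101, -11110, 0-0101, 0-1110, 00-000, 00-101, 01010-, 011-10, 0110-1, 01101-, 10101-, 110-01, 111000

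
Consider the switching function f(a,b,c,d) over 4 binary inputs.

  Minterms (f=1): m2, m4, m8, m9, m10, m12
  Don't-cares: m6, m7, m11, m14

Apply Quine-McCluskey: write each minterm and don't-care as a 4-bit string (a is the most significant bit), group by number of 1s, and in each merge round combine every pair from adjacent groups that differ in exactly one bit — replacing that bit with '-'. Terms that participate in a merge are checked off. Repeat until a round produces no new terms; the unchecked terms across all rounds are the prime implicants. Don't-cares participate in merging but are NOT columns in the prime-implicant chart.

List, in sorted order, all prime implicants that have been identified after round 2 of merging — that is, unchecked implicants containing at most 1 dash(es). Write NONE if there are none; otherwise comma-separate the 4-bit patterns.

size-2^0 implicants → 0010(✓)  0100(✓)  0110(✓)  0111(✓)  1000(✓)  1001(✓)  1010(✓)  1011(✓)  1100(✓)  1110(✓)
size-2^1 implicants → -010(✓)  -100(✓)  -110(✓)  0-10(✓)  01-0(✓)  011-  1-00(✓)  1-10(✓)  10-0(✓)  10-1(✓)  100-(✓)  101-(✓)  11-0(✓)
size-2^2 implicants → --10  -1-0  1--0  10--
Unchecked terms (primes): --10, -1-0, 011-, 1--0, 10--

011-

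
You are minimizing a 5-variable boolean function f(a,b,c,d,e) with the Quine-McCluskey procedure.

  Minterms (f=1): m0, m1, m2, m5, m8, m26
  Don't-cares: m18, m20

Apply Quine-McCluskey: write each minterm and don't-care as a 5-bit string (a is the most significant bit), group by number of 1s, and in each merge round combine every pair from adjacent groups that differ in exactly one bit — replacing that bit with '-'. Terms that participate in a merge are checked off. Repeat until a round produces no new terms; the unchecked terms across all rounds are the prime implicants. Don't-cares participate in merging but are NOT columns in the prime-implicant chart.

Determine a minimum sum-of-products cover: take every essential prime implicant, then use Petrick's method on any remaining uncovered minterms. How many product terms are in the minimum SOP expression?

4

Round 0: 00000✓ 00001✓ 00010✓ 00101✓ 01000✓ 10010✓ 10100 11010✓
Round 1: -0010 0-000 00-01 000-0 0000- 1-010
PIs = {-0010, 0-000, 00-01, 000-0, 0000-, 1-010, 10100}
Coverage chart:
  m0: 0-000,000-0,0000-
  m1: 00-01,0000-
  m2: -0010,000-0
  m5: 00-01 ←essential
  m8: 0-000 ←essential
  m26: 1-010 ←essential
Essential: 0-000, 00-01, 1-010
Petrick residual → -0010
Min cover (4 terms): b'c'de' + a'c'd'e' + a'b'd'e + ac'de'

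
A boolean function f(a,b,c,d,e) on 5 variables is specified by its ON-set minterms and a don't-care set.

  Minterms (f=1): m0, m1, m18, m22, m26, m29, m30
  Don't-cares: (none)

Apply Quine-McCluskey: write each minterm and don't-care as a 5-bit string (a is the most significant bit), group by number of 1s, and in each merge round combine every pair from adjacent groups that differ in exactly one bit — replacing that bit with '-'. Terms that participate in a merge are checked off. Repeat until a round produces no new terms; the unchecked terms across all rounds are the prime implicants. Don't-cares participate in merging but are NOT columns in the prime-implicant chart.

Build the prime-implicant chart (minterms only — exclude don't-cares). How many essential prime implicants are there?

3

size-2^0 implicants → 00000(✓)  00001(✓)  10010(✓)  10110(✓)  11010(✓)  11101  11110(✓)
size-2^1 implicants → 0000-  1-010(✓)  1-110(✓)  10-10(✓)  11-10(✓)
size-2^2 implicants → 1--10
Unchecked terms (primes): 0000-, 1--10, 11101
Minterm coverage:
  m0 ⊆ 0000- [E]
  m1 ⊆ 0000- [E]
  m18 ⊆ 1--10 [E]
  m22 ⊆ 1--10 [E]
  m26 ⊆ 1--10 [E]
  m29 ⊆ 11101 [E]
  m30 ⊆ 1--10 [E]
E = {0000-, 1--10, 11101}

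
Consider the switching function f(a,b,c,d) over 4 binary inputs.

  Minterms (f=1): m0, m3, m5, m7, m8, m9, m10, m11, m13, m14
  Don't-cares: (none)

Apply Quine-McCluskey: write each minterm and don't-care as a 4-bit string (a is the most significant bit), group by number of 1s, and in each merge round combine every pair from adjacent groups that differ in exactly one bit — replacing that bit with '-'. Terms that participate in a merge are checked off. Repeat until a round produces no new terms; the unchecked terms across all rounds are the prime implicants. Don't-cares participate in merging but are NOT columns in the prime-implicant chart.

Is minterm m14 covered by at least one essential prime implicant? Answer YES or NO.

YES

size-2^0 implicants → 0000(✓)  0011(✓)  0101(✓)  0111(✓)  1000(✓)  1001(✓)  1010(✓)  1011(✓)  1101(✓)  1110(✓)
size-2^1 implicants → -000  -011  -101  0-11  01-1  1-01  1-10  10-0(✓)  10-1(✓)  100-(✓)  101-(✓)
size-2^2 implicants → 10--
Unchecked terms (primes): -000, -011, -101, 0-11, 01-1, 1-01, 1-10, 10--
Minterm coverage:
  m0 ⊆ -000 [E]
  m3 ⊆ -011,0-11
  m5 ⊆ -101,01-1
  m7 ⊆ 0-11,01-1
  m8 ⊆ -000,10--
  m9 ⊆ 1-01,10--
  m10 ⊆ 1-10,10--
  m11 ⊆ -011,10--
  m13 ⊆ -101,1-01
  m14 ⊆ 1-10 [E]
E = {-000, 1-10}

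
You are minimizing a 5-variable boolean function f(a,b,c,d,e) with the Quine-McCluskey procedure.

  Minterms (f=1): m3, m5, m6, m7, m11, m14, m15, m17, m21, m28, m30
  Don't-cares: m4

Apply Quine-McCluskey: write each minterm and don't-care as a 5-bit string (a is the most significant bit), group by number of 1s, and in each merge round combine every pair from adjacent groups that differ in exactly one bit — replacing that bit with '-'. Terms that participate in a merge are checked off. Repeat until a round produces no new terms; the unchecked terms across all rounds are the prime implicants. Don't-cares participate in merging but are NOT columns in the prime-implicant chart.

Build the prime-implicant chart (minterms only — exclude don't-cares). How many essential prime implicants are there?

3

[col 0] 00011*, 00100*, 00101*, 00110*, 00111*, 01011*, 01110*, 01111*, 10001*, 10101*, 11100*, 11110*
[col 1] -0101, -1110, 0-011*, 0-110*, 0-111*, 00-11*, 001-0*, 001-1*, 0010-*, 0011-*, 01-11*, 0111-*, 10-01, 111-0
[col 2] 0--11, 0-11-, 001--
Prime implicants: -0101, -1110, 0--11, 0-11-, 001--, 10-01, 111-0
PI chart (minterm → PIs covering it):
  3 | 0--11  (sole → essential)
  5 | -0101,001--
  6 | 0-11-,001--
  7 | 0--11,0-11-,001--
  11 | 0--11  (sole → essential)
  14 | -1110,0-11-
  15 | 0--11,0-11-
  17 | 10-01  (sole → essential)
  21 | -0101,10-01
  28 | 111-0  (sole → essential)
  30 | -1110,111-0
Essential prime implicants: 0--11, 10-01, 111-0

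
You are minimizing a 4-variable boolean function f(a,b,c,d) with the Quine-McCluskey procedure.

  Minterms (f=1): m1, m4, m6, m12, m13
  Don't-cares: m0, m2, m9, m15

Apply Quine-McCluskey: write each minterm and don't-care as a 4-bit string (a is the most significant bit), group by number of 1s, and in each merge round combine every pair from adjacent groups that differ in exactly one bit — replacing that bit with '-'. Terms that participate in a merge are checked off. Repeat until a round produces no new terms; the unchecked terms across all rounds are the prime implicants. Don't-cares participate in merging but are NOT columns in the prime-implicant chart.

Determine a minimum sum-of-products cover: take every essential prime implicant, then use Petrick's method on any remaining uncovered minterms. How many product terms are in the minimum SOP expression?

Round 0: 0000✓ 0001✓ 0010✓ 0100✓ 0110✓ 1001✓ 1100✓ 1101✓ 1111✓
Round 1: -001 -100 0-00✓ 0-10✓ 00-0✓ 000- 01-0✓ 1-01 11-1 110-
Round 2: 0--0
PIs = {-001, -100, 0--0, 000-, 1-01, 11-1, 110-}
Coverage chart:
  m1: -001,000-
  m4: -100,0--0
  m6: 0--0 ←essential
  m12: -100,110-
  m13: 1-01,11-1,110-
Essential: 0--0
Petrick residual → -001, 110-
Min cover (3 terms): b'c'd + a'd' + abc'

3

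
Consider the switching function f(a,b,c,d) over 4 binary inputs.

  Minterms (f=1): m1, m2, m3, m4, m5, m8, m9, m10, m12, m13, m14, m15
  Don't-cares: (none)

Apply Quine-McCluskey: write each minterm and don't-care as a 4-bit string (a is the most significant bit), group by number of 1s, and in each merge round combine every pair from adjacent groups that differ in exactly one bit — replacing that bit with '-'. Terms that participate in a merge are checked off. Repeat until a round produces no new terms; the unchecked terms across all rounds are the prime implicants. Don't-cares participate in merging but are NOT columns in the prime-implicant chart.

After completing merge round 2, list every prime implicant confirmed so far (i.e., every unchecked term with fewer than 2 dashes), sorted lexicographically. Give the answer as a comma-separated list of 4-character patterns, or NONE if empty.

Round 0: 0001✓ 0010✓ 0011✓ 0100✓ 0101✓ 1000✓ 1001✓ 1010✓ 1100✓ 1101✓ 1110✓ 1111✓
Round 1: -001✓ -010 -100✓ -101✓ 0-01✓ 00-1 001- 010-✓ 1-00✓ 1-01✓ 1-10✓ 10-0✓ 100-✓ 11-0✓ 11-1✓ 110-✓ 111-✓
Round 2: --01 -10- 1--0 1-0- 11--
PIs = {--01, -010, -10-, 00-1, 001-, 1--0, 1-0-, 11--}

-010, 00-1, 001-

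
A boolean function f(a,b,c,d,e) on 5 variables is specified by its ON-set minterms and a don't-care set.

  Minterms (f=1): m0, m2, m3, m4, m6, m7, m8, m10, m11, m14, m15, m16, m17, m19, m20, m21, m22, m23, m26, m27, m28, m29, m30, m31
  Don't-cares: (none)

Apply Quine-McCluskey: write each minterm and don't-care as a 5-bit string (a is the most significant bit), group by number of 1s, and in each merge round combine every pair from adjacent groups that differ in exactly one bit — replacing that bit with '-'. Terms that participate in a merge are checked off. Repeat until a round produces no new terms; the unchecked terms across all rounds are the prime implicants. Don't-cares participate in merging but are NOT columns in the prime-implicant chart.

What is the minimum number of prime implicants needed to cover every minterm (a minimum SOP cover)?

size-2^0 implicants → 00000(✓)  00010(✓)  00011(✓)  00100(✓)  00110(✓)  00111(✓)  01000(✓)  01010(✓)  01011(✓)  01110(✓)  01111(✓)  10000(✓)  10001(✓)  10011(✓)  10100(✓)  10101(✓)  10110(✓)  10111(✓)  11010(✓)  11011(✓)  11100(✓)  11101(✓)  11110(✓)  11111(✓)
size-2^1 implicants → -0000(✓)  -0011(✓)  -0100(✓)  -0110(✓)  -0111(✓)  -1010(✓)  -1011(✓)  -1110(✓)  -1111(✓)  0-000(✓)  0-010(✓)  0-011(✓)  0-110(✓)  0-111(✓)  00-00(✓)  00-10(✓)  00-11(✓)  000-0(✓)  0001-(✓)  001-0(✓)  0011-(✓)  01-10(✓)  01-11(✓)  010-0(✓)  0101-(✓)  0111-(✓)  1-011(✓)  1-100(✓)  1-101(✓)  1-110(✓)  1-111(✓)  10-00(✓)  10-01(✓)  10-11(✓)  100-1(✓)  1000-(✓)  101-0(✓)  101-1(✓)  1010-(✓)  1011-(✓)  11-10(✓)  11-11(✓)  1101-(✓)  111-0(✓)  111-1(✓)  1110-(✓)  1111-(✓)
size-2^2 implicants → --011(✓)  --110(✓)  --111(✓)  -0-00  -0-11(✓)  -01-0  -011-(✓)  -1-10(✓)  -1-11(✓)  -101-(✓)  -111-(✓)  0--10(✓)  0--11(✓)  0-0-0  0-01-(✓)  0-11-(✓)  00--0  00-1-(✓)  01-1-(✓)  1--11(✓)  1-1-0(✓)  1-1-1(✓)  1-10-(✓)  1-11-(✓)  10--1  10-0-  101--(✓)  11-1-(✓)  111--(✓)
size-2^3 implicants → ---11  --11-  -1-1-  0--1-  1-1--
Unchecked terms (primes): ---11, --11-, -0-00, -01-0, -1-1-, 0--1-, 0-0-0, 00--0, 1-1--, 10--1, 10-0-
Minterm coverage:
  m0 ⊆ -0-00,0-0-0,00--0
  m2 ⊆ 0--1-,0-0-0,00--0
  m3 ⊆ ---11,0--1-
  m4 ⊆ -0-00,-01-0,00--0
  m6 ⊆ --11-,-01-0,0--1-,00--0
  m7 ⊆ ---11,--11-,0--1-
  m8 ⊆ 0-0-0 [E]
  m10 ⊆ -1-1-,0--1-,0-0-0
  m11 ⊆ ---11,-1-1-,0--1-
  m14 ⊆ --11-,-1-1-,0--1-
  m15 ⊆ ---11,--11-,-1-1-,0--1-
  m16 ⊆ -0-00,10-0-
  m17 ⊆ 10--1,10-0-
  m19 ⊆ ---11,10--1
  m20 ⊆ -0-00,-01-0,1-1--,10-0-
  m21 ⊆ 1-1--,10--1,10-0-
  m22 ⊆ --11-,-01-0,1-1--
  m23 ⊆ ---11,--11-,1-1--,10--1
  m26 ⊆ -1-1- [E]
  m27 ⊆ ---11,-1-1-
  m28 ⊆ 1-1-- [E]
  m29 ⊆ 1-1-- [E]
  m30 ⊆ --11-,-1-1-,1-1--
  m31 ⊆ ---11,--11-,-1-1-,1-1--
E = {-1-1-, 0-0-0, 1-1--}
Petrick residual → ---11, -01-0, 10-0-
Cover = de + b'ce' + bd + a'c'e' + ac + ab'd'  |cover|=6

6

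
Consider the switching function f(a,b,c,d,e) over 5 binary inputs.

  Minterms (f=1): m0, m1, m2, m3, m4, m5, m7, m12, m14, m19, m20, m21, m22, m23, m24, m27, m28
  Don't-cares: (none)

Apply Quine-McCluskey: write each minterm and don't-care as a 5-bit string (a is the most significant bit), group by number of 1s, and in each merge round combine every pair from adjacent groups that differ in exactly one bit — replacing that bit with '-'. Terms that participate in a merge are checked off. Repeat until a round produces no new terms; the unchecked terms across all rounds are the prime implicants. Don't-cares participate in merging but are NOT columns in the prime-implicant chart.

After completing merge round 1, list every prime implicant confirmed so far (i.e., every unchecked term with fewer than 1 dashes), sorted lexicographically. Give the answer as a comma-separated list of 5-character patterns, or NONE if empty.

NONE

[col 0] 00000*, 00001*, 00010*, 00011*, 00100*, 00101*, 00111*, 01100*, 01110*, 10011*, 10100*, 10101*, 10110*, 10111*, 11000*, 11011*, 11100*
[col 1] -0011*, -0100*, -0101*, -0111*, -1100*, 0-100*, 00-00*, 00-01*, 00-11*, 000-0*, 000-1*, 0000-*, 0001-*, 001-1*, 0010-*, 011-0, 1-011, 1-100*, 10-11*, 101-0*, 101-1*, 1010-*, 1011-*, 11-00
[col 2] --100, -0-11, -01-1, -010-, 00--1, 00-0-, 000--, 101--
Prime implicants: --100, -0-11, -01-1, -010-, 00--1, 00-0-, 000--, 011-0, 1-011, 101--, 11-00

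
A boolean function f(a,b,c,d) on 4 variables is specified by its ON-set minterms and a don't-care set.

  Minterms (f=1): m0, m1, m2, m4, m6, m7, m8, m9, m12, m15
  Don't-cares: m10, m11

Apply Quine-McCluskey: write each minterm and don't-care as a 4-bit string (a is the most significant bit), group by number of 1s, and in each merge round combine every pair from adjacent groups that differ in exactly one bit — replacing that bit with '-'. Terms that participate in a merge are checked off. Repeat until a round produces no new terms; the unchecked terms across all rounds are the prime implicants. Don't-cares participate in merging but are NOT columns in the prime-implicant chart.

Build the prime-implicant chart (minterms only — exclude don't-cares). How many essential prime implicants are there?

2

[col 0] 0000*, 0001*, 0010*, 0100*, 0110*, 0111*, 1000*, 1001*, 1010*, 1011*, 1100*, 1111*
[col 1] -000*, -001*, -010*, -100*, -111, 0-00*, 0-10*, 00-0*, 000-*, 01-0*, 011-, 1-00*, 1-11, 10-0*, 10-1*, 100-*, 101-*
[col 2] --00, -0-0, -00-, 0--0, 10--
Prime implicants: --00, -0-0, -00-, -111, 0--0, 011-, 1-11, 10--
PI chart (minterm → PIs covering it):
  0 | --00,-0-0,-00-,0--0
  1 | -00-  (sole → essential)
  2 | -0-0,0--0
  4 | --00,0--0
  6 | 0--0,011-
  7 | -111,011-
  8 | --00,-0-0,-00-,10--
  9 | -00-,10--
  12 | --00  (sole → essential)
  15 | -111,1-11
Essential prime implicants: --00, -00-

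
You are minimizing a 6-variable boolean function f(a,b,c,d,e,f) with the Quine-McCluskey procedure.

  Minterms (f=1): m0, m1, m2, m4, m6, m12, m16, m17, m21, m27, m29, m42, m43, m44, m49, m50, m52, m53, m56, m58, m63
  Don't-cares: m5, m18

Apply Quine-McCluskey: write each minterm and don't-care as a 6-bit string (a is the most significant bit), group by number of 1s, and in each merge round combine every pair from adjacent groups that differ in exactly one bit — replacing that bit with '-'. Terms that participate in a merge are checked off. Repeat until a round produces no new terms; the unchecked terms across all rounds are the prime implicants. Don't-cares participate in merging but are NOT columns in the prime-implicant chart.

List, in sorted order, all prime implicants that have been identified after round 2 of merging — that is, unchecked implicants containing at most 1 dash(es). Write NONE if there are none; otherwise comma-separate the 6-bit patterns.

size-2^0 implicants → 000000(✓)  000001(✓)  000010(✓)  000100(✓)  000101(✓)  000110(✓)  001100(✓)  010000(✓)  010001(✓)  010010(✓)  010101(✓)  011011  011101(✓)  101010(✓)  101011(✓)  101100(✓)  110001(✓)  110010(✓)  110100(✓)  110101(✓)  111000(✓)  111010(✓)  111111
size-2^1 implicants → -01100  -10001(✓)  -10010  -10101(✓)  0-0000(✓)  0-0001(✓)  0-0010(✓)  0-0101(✓)  00-100  000-00(✓)  000-01(✓)  000-10(✓)  0000-0(✓)  00000-(✓)  0001-0(✓)  00010-(✓)  01-101  010-01(✓)  0100-0(✓)  01000-(✓)  1-1010  10101-  11-010  110-01(✓)  11010-  1110-0
size-2^2 implicants → -10-01  0-0-01  0-00-0  0-000-  000--0  000-0-
Unchecked terms (primes): -01100, -10-01, -10010, 0-0-01, 0-00-0, 0-000-, 00-100, 000--0, 000-0-, 01-101, 011011, 1-1010, 10101-, 11-010, 11010-, 1110-0, 111111

-01100, -10010, 00-100, 01-101, 011011, 1-1010, 10101-, 11-010, 11010-, 1110-0, 111111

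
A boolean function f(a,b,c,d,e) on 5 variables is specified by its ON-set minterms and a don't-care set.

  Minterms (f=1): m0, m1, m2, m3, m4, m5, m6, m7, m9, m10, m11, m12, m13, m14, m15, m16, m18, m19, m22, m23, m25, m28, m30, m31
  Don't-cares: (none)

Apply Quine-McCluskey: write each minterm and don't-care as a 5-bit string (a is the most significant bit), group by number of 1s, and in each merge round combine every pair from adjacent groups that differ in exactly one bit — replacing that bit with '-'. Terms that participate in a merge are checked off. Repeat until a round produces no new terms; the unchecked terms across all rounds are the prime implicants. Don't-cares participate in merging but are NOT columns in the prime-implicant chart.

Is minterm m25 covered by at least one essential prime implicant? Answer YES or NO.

YES

size-2^0 implicants → 00000(✓)  00001(✓)  00010(✓)  00011(✓)  00100(✓)  00101(✓)  00110(✓)  00111(✓)  01001(✓)  01010(✓)  01011(✓)  01100(✓)  01101(✓)  01110(✓)  01111(✓)  10000(✓)  10010(✓)  10011(✓)  10110(✓)  10111(✓)  11001(✓)  11100(✓)  11110(✓)  11111(✓)
size-2^1 implicants → -0000(✓)  -0010(✓)  -0011(✓)  -0110(✓)  -0111(✓)  -1001  -1100(✓)  -1110(✓)  -1111(✓)  0-001(✓)  0-010(✓)  0-011(✓)  0-100(✓)  0-101(✓)  0-110(✓)  0-111(✓)  00-00(✓)  00-01(✓)  00-10(✓)  00-11(✓)  000-0(✓)  000-1(✓)  0000-(✓)  0001-(✓)  001-0(✓)  001-1(✓)  0010-(✓)  0011-(✓)  01-01(✓)  01-10(✓)  01-11(✓)  010-1(✓)  0101-(✓)  011-0(✓)  011-1(✓)  0110-(✓)  0111-(✓)  1-110(✓)  1-111(✓)  10-10(✓)  10-11(✓)  100-0(✓)  1001-(✓)  1011-(✓)  111-0(✓)  1111-(✓)
size-2^2 implicants → --110(✓)  --111(✓)  -0-10(✓)  -0-11(✓)  -00-0  -001-(✓)  -011-(✓)  -11-0  -111-(✓)  0--01(✓)  0--10(✓)  0--11(✓)  0-0-1(✓)  0-01-(✓)  0-1-0(✓)  0-1-1(✓)  0-10-(✓)  0-11-(✓)  00--0(✓)  00--1(✓)  00-0-(✓)  00-1-(✓)  000--(✓)  001--(✓)  01--1(✓)  01-1-(✓)  011--(✓)  1-11-(✓)  10-1-(✓)
size-2^3 implicants → --11-  -0-1-  0---1  0--1-  0-1--  00---
Unchecked terms (primes): --11-, -0-1-, -00-0, -1001, -11-0, 0---1, 0--1-, 0-1--, 00---
Minterm coverage:
  m0 ⊆ -00-0,00---
  m1 ⊆ 0---1,00---
  m2 ⊆ -0-1-,-00-0,0--1-,00---
  m3 ⊆ -0-1-,0---1,0--1-,00---
  m4 ⊆ 0-1--,00---
  m5 ⊆ 0---1,0-1--,00---
  m6 ⊆ --11-,-0-1-,0--1-,0-1--,00---
  m7 ⊆ --11-,-0-1-,0---1,0--1-,0-1--,00---
  m9 ⊆ -1001,0---1
  m10 ⊆ 0--1- [E]
  m11 ⊆ 0---1,0--1-
  m12 ⊆ -11-0,0-1--
  m13 ⊆ 0---1,0-1--
  m14 ⊆ --11-,-11-0,0--1-,0-1--
  m15 ⊆ --11-,0---1,0--1-,0-1--
  m16 ⊆ -00-0 [E]
  m18 ⊆ -0-1-,-00-0
  m19 ⊆ -0-1- [E]
  m22 ⊆ --11-,-0-1-
  m23 ⊆ --11-,-0-1-
  m25 ⊆ -1001 [E]
  m28 ⊆ -11-0 [E]
  m30 ⊆ --11-,-11-0
  m31 ⊆ --11- [E]
E = {--11-, -0-1-, -00-0, -1001, -11-0, 0--1-}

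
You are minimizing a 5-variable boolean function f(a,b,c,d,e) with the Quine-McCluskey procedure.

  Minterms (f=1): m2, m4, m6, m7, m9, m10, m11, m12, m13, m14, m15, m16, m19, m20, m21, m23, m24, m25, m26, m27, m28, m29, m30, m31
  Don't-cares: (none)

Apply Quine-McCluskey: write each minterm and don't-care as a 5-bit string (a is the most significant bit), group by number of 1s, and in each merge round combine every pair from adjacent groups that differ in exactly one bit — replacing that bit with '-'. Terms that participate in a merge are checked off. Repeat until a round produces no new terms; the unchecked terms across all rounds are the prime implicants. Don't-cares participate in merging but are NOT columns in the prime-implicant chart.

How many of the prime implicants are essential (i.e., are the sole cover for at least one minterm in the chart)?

4

[col 0] 00010*, 00100*, 00110*, 00111*, 01001*, 01010*, 01011*, 01100*, 01101*, 01110*, 01111*, 10000*, 10011*, 10100*, 10101*, 10111*, 11000*, 11001*, 11010*, 11011*, 11100*, 11101*, 11110*, 11111*
[col 1] -0100*, -0111*, -1001*, -1010*, -1011*, -1100*, -1101*, -1110*, -1111*, 0-010*, 0-100*, 0-110*, 0-111*, 00-10*, 001-0*, 0011-*, 01-01*, 01-10*, 01-11*, 010-1*, 0101-*, 011-0*, 011-1*, 0110-*, 0111-*, 1-000*, 1-011*, 1-100*, 1-101*, 1-111*, 10-00*, 10-11*, 101-1*, 1010-*, 11-00*, 11-01*, 11-10*, 11-11*, 110-0*, 110-1*, 1100-*, 1101-*, 111-0*, 111-1*, 1110-*, 1111-*
[col 2] --100, --111, -1-01*, -1-10*, -1-11*, -10-1*, -101-*, -11-0*, -11-1*, -110-*, -111-*, 0--10, 0-1-0, 0-11-, 01--1*, 01-1-*, 011--*, 1--00, 1--11, 1-1-1, 1-10-, 11--0*, 11--1*, 11-0-*, 11-1-*, 110--*, 111--*
[col 3] -1--1, -1-1-, -11--, 11---
Prime implicants: --100, --111, -1--1, -1-1-, -11--, 0--10, 0-1-0, 0-11-, 1--00, 1--11, 1-1-1, 1-10-, 11---
PI chart (minterm → PIs covering it):
  2 | 0--10  (sole → essential)
  4 | --100,0-1-0
  6 | 0--10,0-1-0,0-11-
  7 | --111,0-11-
  9 | -1--1  (sole → essential)
  10 | -1-1-,0--10
  11 | -1--1,-1-1-
  12 | --100,-11--,0-1-0
  13 | -1--1,-11--
  14 | -1-1-,-11--,0--10,0-1-0,0-11-
  15 | --111,-1--1,-1-1-,-11--,0-11-
  16 | 1--00  (sole → essential)
  19 | 1--11  (sole → essential)
  20 | --100,1--00,1-10-
  21 | 1-1-1,1-10-
  23 | --111,1--11,1-1-1
  24 | 1--00,11---
  25 | -1--1,11---
  26 | -1-1-,11---
  27 | -1--1,-1-1-,1--11,11---
  28 | --100,-11--,1--00,1-10-,11---
  29 | -1--1,-11--,1-1-1,1-10-,11---
  30 | -1-1-,-11--,11---
  31 | --111,-1--1,-1-1-,-11--,1--11,1-1-1,11---
Essential prime implicants: -1--1, 0--10, 1--00, 1--11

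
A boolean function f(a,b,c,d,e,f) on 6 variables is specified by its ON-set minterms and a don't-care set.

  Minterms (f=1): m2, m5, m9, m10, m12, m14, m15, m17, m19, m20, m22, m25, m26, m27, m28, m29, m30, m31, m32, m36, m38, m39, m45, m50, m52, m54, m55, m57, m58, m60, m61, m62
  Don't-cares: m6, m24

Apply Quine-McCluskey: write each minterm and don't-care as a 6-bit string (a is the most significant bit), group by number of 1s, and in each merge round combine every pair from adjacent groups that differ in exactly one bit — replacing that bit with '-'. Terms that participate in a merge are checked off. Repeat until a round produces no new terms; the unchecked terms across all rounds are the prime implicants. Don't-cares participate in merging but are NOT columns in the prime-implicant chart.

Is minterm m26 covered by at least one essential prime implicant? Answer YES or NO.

NO

size-2^0 implicants → 000010(✓)  000101  000110(✓)  001001(✓)  001010(✓)  001100(✓)  001110(✓)  001111(✓)  010001(✓)  010011(✓)  010100(✓)  010110(✓)  011000(✓)  011001(✓)  011010(✓)  011011(✓)  011100(✓)  011101(✓)  011110(✓)  011111(✓)  100000(✓)  100100(✓)  100110(✓)  100111(✓)  101101(✓)  110010(✓)  110100(✓)  110110(✓)  110111(✓)  111001(✓)  111010(✓)  111100(✓)  111101(✓)  111110(✓)
size-2^1 implicants → -00110(✓)  -10100(✓)  -10110(✓)  -11001(✓)  -11010(✓)  -11100(✓)  -11101(✓)  -11110(✓)  0-0110(✓)  0-1001  0-1010(✓)  0-1100(✓)  0-1110(✓)  0-1111(✓)  00-010(✓)  00-110(✓)  000-10(✓)  001-10(✓)  0011-0(✓)  00111-(✓)  01-001(✓)  01-011(✓)  01-100(✓)  01-110(✓)  0100-1(✓)  0101-0(✓)  011-00(✓)  011-01(✓)  011-10(✓)  011-11(✓)  0110-0(✓)  0110-1(✓)  01100-(✓)  01101-(✓)  0111-0(✓)  0111-1(✓)  01110-(✓)  01111-(✓)  1-0100(✓)  1-0110(✓)  1-0111(✓)  1-1101  100-00  1001-0(✓)  10011-(✓)  11-010(✓)  11-100(✓)  11-110(✓)  110-10(✓)  1101-0(✓)  11011-(✓)  111-01(✓)  111-10(✓)  1111-0(✓)  11110-(✓)
size-2^2 implicants → --0110  -1-100(✓)  -1-110(✓)  -101-0(✓)  -11-01  -11-10  -111-0(✓)  -1110-  0--110  0-1-10  0-11-0  0-111-  00--10  01-0-1  01-1-0(✓)  011--0(✓)  011--1(✓)  011-0-(✓)  011-1-(✓)  0110--(✓)  0111--(✓)  1-01-0  1-011-  11--10  11-1-0(✓)
size-2^3 implicants → -1-1-0  011---
Unchecked terms (primes): --0110, -1-1-0, -11-01, -11-10, -1110-, 0--110, 0-1-10, 0-1001, 0-11-0, 0-111-, 00--10, 000101, 01-0-1, 011---, 1-01-0, 1-011-, 1-1101, 100-00, 11--10
Minterm coverage:
  m2 ⊆ 00--10 [E]
  m5 ⊆ 000101 [E]
  m9 ⊆ 0-1001 [E]
  m10 ⊆ 0-1-10,00--10
  m12 ⊆ 0-11-0 [E]
  m14 ⊆ 0--110,0-1-10,0-11-0,0-111-,00--10
  m15 ⊆ 0-111- [E]
  m17 ⊆ 01-0-1 [E]
  m19 ⊆ 01-0-1 [E]
  m20 ⊆ -1-1-0 [E]
  m22 ⊆ --0110,-1-1-0,0--110
  m25 ⊆ -11-01,0-1001,01-0-1,011---
  m26 ⊆ -11-10,0-1-10,011---
  m27 ⊆ 01-0-1,011---
  m28 ⊆ -1-1-0,-1110-,0-11-0,011---
  m29 ⊆ -11-01,-1110-,011---
  m30 ⊆ -1-1-0,-11-10,0--110,0-1-10,0-11-0,0-111-,011---
  m31 ⊆ 0-111-,011---
  m32 ⊆ 100-00 [E]
  m36 ⊆ 1-01-0,100-00
  m38 ⊆ --0110,1-01-0,1-011-
  m39 ⊆ 1-011- [E]
  m45 ⊆ 1-1101 [E]
  m50 ⊆ 11--10 [E]
  m52 ⊆ -1-1-0,1-01-0
  m54 ⊆ --0110,-1-1-0,1-01-0,1-011-,11--10
  m55 ⊆ 1-011- [E]
  m57 ⊆ -11-01 [E]
  m58 ⊆ -11-10,11--10
  m60 ⊆ -1-1-0,-1110-
  m61 ⊆ -11-01,-1110-,1-1101
  m62 ⊆ -1-1-0,-11-10,11--10
E = {-1-1-0, -11-01, 0-1001, 0-11-0, 0-111-, 00--10, 000101, 01-0-1, 1-011-, 1-1101, 100-00, 11--10}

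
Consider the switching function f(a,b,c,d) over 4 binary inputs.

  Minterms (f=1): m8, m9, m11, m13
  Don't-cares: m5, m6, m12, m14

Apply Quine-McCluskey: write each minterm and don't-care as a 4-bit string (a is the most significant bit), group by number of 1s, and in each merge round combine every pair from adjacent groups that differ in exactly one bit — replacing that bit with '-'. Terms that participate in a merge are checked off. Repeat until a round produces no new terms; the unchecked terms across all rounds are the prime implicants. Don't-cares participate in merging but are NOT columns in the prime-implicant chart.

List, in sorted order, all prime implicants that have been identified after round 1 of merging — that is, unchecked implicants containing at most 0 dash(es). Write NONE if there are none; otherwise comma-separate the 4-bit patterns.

size-2^0 implicants → 0101(✓)  0110(✓)  1000(✓)  1001(✓)  1011(✓)  1100(✓)  1101(✓)  1110(✓)
size-2^1 implicants → -101  -110  1-00(✓)  1-01(✓)  10-1  100-(✓)  11-0  110-(✓)
size-2^2 implicants → 1-0-
Unchecked terms (primes): -101, -110, 1-0-, 10-1, 11-0

NONE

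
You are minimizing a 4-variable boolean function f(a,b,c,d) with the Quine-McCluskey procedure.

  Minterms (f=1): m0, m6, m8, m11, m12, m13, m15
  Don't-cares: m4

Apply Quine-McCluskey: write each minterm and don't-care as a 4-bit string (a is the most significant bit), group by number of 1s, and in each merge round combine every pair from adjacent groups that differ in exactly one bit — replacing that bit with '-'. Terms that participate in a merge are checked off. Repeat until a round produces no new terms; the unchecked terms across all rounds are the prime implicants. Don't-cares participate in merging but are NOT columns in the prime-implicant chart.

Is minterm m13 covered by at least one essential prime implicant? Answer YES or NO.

Round 0: 0000✓ 0100✓ 0110✓ 1000✓ 1011✓ 1100✓ 1101✓ 1111✓
Round 1: -000✓ -100✓ 0-00✓ 01-0 1-00✓ 1-11 11-1 110-
Round 2: --00
PIs = {--00, 01-0, 1-11, 11-1, 110-}
Coverage chart:
  m0: --00 ←essential
  m6: 01-0 ←essential
  m8: --00 ←essential
  m11: 1-11 ←essential
  m12: --00,110-
  m13: 11-1,110-
  m15: 1-11,11-1
Essential: --00, 01-0, 1-11

NO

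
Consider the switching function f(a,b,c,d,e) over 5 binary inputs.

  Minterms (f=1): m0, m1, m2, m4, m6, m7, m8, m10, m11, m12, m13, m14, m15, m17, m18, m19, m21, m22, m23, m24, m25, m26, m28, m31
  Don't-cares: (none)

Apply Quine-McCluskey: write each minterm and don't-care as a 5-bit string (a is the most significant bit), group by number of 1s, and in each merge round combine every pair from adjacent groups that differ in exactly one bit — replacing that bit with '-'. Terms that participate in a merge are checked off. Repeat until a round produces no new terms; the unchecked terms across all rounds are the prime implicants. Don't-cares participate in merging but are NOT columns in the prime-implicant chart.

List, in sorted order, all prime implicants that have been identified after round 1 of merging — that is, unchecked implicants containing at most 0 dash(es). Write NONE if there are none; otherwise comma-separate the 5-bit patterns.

NONE

Round 0: 00000✓ 00001✓ 00010✓ 00100✓ 00110✓ 00111✓ 01000✓ 01010✓ 01011✓ 01100✓ 01101✓ 01110✓ 01111✓ 10001✓ 10010✓ 10011✓ 10101✓ 10110✓ 10111✓ 11000✓ 11001✓ 11010✓ 11100✓ 11111✓
Round 1: -0001 -0010✓ -0110✓ -0111✓ -1000✓ -1010✓ -1100✓ -1111✓ 0-000✓ 0-010✓ 0-100✓ 0-110✓ 0-111✓ 00-00✓ 00-10✓ 000-0✓ 0000- 001-0✓ 0011-✓ 01-00✓ 01-10✓ 01-11✓ 010-0✓ 0101-✓ 011-0✓ 011-1✓ 0110-✓ 0111-✓ 1-001 1-010✓ 1-111✓ 10-01✓ 10-10✓ 10-11✓ 100-1✓ 1001-✓ 101-1✓ 1011-✓ 11-00✓ 110-0✓ 1100-
Round 2: --010 --111 -0-10 -011- -1-00 -10-0 0--00✓ 0--10✓ 0-0-0✓ 0-1-0✓ 0-11- 00--0✓ 01--0✓ 01-1- 011-- 10--1 10-1-
Round 3: 0---0
PIs = {--010, --111, -0-10, -0001, -011-, -1-00, -10-0, 0---0, 0-11-, 0000-, 01-1-, 011--, 1-001, 10--1, 10-1-, 1100-}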